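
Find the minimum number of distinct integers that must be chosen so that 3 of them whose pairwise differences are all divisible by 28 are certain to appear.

Integers whose pairwise differences are multiples of 28 are exactly those sharing a remainder mod 28. The 28 residue classes mod 28 are the pigeonholes.
With 56 integers one could put 2 in each residue class and have no class reach 3.
The 57th integer pushes some class to 3, so 28·2 + 1 = 57.

57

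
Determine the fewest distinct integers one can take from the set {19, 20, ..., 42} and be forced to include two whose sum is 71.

18

Two chosen integers sum to 71 exactly when both halves of some pair {x, 71−x} with 29 ≤ x ≤ 71−x ≤ 42 are chosen — 7 such pairs.
The remaining 10 elements (those with no distinct partner in range) can never complete a 71-sum, so the worst case takes all of them and one from each pair: 10 + 7 = 17.
The 18th integer has to be the second member of some pair, so 17 + 1 = 18.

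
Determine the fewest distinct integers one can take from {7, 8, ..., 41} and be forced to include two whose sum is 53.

Group the elements by complementary pair {x, 53−x}: {12,41}, {13,40}, {14,39}, …, giving 15 two-element pairs and 5 integers whose partner 53−x falls outside [7,41].
By pigeonhole, treating each of those 20 groups as a pigeonhole, one can pick one integer per group — 20 integers — with no two summing to 53.
The 21st integer lands in an occupied pair, forcing a sum of 53.

21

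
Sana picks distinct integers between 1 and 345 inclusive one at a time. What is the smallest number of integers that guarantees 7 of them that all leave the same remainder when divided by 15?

The 15 residue classes mod 15 are the pigeonholes.
With 90 integers one could put 6 in each residue class and have no class reach 7.
The 91st integer pushes some class to 7, so 15·6 + 1 = 91.

91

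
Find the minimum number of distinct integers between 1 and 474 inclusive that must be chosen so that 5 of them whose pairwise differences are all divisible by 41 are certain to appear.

Integers whose pairwise differences are multiples of 41 are exactly those sharing a remainder mod 41. By the pigeonhole principle, the 41 residue classes mod 41 are the pigeonholes.
With 164 integers one could put 4 in each residue class and have no class reach 5.
The 165th integer pushes some class to 5, so 41·4 + 1 = 165.

165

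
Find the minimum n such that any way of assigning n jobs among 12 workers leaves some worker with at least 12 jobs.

With 132 jobs one could put exactly 11 in each of the 12 workers, and no worker would reach 12.
By pigeonhole, one more job must land in a worker that already has 11, giving it 12.
So 12 × 11 + 1 = 133 jobs are required.

133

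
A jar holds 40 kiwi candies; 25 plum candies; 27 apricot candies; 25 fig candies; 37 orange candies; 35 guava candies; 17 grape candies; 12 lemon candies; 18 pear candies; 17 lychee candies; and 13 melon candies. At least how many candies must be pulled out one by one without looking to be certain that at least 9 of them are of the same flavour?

The 11 flavours are the holes; the candies drawn are the pigeons.
To avoid 9 of any one flavour, the worst case takes at most 8 of each flavour.
That gives 8 + 8 + 8 + 8 + 8 + 8 + 8 + 8 + 8 + 8 + 8 = 88 candies with no flavour reaching 9.
The next candy forces some flavour to 9, so 88 + 1 = 89.

89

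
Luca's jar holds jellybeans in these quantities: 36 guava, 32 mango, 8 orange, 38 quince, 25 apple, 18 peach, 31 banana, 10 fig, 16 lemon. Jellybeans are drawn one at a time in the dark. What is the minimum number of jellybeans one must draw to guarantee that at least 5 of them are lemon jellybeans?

In the worst case for collecting lemon jellybeans, every non-lemon jellybean comes out first.
There are 36 + 32 + 8 + 38 + 25 + 18 + 31 + 10 = 198 non-lemon jellybeans altogether.
After those, each further jellybean must be lemon, so 198 + 5 = 203 draws guarantee 5 lemon jellybeans.

203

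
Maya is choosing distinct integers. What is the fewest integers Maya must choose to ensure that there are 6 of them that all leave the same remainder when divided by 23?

By the pigeonhole principle, the 23 residue classes mod 23 are the pigeonholes.
With 115 integers one could put 5 in each residue class and have no class reach 6.
The 116th integer pushes some class to 6, so 23·5 + 1 = 116.

116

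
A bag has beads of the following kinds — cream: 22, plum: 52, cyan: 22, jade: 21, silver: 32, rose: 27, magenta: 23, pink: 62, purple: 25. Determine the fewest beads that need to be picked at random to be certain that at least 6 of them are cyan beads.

270

In the worst case for collecting cyan beads, every non-cyan bead comes out first.
There are 22 + 52 + 21 + 32 + 27 + 23 + 62 + 25 = 264 non-cyan beads altogether.
After those, each further bead must be cyan, so 264 + 6 = 270 draws guarantee 6 cyan beads.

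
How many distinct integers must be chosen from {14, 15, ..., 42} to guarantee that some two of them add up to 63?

A set avoiding the sum 63 can contain at most one of each pair {x, 63−x}, plus the 7 elements whose complement lies outside the range.
The integers 14, …, 31 (18 of them) are such a set: any two sum to at least 14+15 = 29 and at most 30+31 = 61 < 63.
Any 19th integer completes one of the 11 pairs, so 19 choices force a sum of 63.

19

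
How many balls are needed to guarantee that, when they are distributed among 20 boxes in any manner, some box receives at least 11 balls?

201

With 200 balls one could put exactly 10 in each of the 20 boxes, and no box would reach 11.
One more ball must land in a box that already has 10, giving it 11.
So 20 × 10 + 1 = 201 balls are required.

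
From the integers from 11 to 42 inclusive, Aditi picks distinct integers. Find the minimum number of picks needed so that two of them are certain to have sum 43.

22

A set avoiding the sum 43 can contain at most one of each pair {x, 43−x}, plus the 10 elements whose complement lies outside the range.
The integers 22, …, 42 (21 of them) are such a set: any two sum to at least 22+23 = 45 > 43.
Any 22nd integer completes one of the 11 pairs, so 22 choices force a sum of 43.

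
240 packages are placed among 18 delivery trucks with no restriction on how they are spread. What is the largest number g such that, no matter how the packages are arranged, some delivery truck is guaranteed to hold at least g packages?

The 18 delivery trucks are the holes and the 240 packages are the pigeons.
If every delivery truck held at most 13 packages, the total would be at most 18 × 13 = 234, which is less than 240.
So some delivery truck holds at least ⌈240/18⌉ = 14 packages.

14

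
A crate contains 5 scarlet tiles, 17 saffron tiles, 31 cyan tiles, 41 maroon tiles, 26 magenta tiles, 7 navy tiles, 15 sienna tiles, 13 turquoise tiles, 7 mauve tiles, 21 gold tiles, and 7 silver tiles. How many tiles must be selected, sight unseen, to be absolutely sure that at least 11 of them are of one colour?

97

Pigeonhole: put each drawn tile into a box by colour. The largest draw with every box below 11 takes min(count, 10) from each colour; colours with fewer than 10 contribute all they have.
Σ min(cᵢ, 10) = 5 + 10 + 10 + 10 + 10 + 7 + 10 + 10 + 7 + 10 + 7 = 96.
Draw number 96 + 1 = 97 must push one box to 11.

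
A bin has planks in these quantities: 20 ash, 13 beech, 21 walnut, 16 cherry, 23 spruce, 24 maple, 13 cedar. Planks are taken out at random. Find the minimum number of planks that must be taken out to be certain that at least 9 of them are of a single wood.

By the pigeonhole principle, the 7 woods are the holes; the planks drawn are the pigeons.
To avoid 9 of any one wood, the worst case takes at most 8 of each wood.
That gives 8 + 8 + 8 + 8 + 8 + 8 + 8 = 56 planks with no wood reaching 9.
The next plank forces some wood to 9, so 56 + 1 = 57.

57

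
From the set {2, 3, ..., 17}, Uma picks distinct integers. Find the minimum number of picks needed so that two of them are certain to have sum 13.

12

Two chosen integers sum to 13 exactly when both halves of some pair {x, 13−x} with 2 ≤ x ≤ 13−x ≤ 11 are chosen — 5 such pairs.
The remaining 6 elements (those with no distinct partner in range) can never complete a 13-sum, so the worst case takes all of them and one from each pair: 6 + 5 = 11.
The 12th integer has to be the second member of some pair, so 11 + 1 = 12.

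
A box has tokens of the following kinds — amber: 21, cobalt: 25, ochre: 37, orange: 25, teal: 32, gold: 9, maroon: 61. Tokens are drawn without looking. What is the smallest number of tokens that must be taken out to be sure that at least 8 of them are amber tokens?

In the worst case for collecting amber tokens, every non-amber token comes out first.
There are 25 + 37 + 25 + 32 + 9 + 61 = 189 non-amber tokens altogether.
After those, each further token must be amber, so 189 + 8 = 197 draws guarantee 8 amber tokens.

197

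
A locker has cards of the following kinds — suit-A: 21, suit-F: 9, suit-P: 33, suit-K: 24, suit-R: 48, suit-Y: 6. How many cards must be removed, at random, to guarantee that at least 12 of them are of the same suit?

60

By pigeonhole, put each drawn card into a box by suit. The largest draw with every box below 12 takes min(count, 11) from each suit; suits with fewer than 11 contribute all they have.
Σ min(cᵢ, 11) = 11 + 9 + 11 + 11 + 11 + 6 = 59.
Draw number 59 + 1 = 60 must push one box to 12.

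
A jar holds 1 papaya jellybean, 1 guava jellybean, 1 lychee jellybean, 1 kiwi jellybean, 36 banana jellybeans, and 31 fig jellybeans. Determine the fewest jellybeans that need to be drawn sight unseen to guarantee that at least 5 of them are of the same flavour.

By pigeonhole, the 6 flavours are the holes; the jellybeans drawn are the pigeons.
To avoid 5 of any one flavour, the worst case takes at most 4 of each flavour, or every jellybean of a flavour that has fewer than 4.
That gives 1 + 1 + 1 + 1 + 4 + 4 = 12 jellybeans with no flavour reaching 5.
The next jellybean forces some flavour to 5, so 12 + 1 = 13.

13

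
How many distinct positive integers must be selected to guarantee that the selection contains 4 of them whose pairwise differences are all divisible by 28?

85

Integers whose pairwise differences are multiples of 28 are exactly those sharing a remainder mod 28. The 28 residue classes mod 28 are the pigeonholes.
With 84 integers one could put 3 in each residue class and have no class reach 4.
The 85th integer pushes some class to 4, so 28·3 + 1 = 85.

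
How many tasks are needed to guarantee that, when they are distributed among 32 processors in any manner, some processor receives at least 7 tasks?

With 192 tasks one could put exactly 6 in each of the 32 processors, and no processor would reach 7.
Pigeonhole: one more task must land in a processor that already has 6, giving it 7.
So 32 × 6 + 1 = 193 tasks are required.

193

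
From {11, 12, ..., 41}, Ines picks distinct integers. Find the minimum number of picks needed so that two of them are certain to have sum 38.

A set avoiding the sum 38 can contain at most one of each pair {x, 38−x}, plus the 15 elements whose complement lies outside the range or equal to its own complement.
The integers 19, …, 41 (23 of them) are such a set: any two sum to at least 19+20 = 39 > 38.
Any 24th integer completes one of the 8 pairs, so 24 choices force a sum of 38.

24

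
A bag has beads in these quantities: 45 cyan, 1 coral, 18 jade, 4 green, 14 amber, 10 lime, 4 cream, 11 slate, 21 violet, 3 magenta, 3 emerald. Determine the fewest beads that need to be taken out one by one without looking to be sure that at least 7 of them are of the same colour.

An adversary could hand out at most 6 beads per colour (5 colours run out sooner): 6 + 1 + 6 + 4 + 6 + 6 + 4 + 6 + 6 + 3 + 3 = 51 beads and still no colour has 7.
By the pigeonhole principle, one more bead lands in a colour already at 6, so 52 draws are enough and 51 are not.

52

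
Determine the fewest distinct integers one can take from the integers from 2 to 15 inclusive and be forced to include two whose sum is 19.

Group the elements by complementary pair {x, 19−x}: {4,15}, {5,14}, {6,13}, …, giving 6 two-element pairs and 2 integers whose partner 19−x falls outside [2,15].
Treating each of those 8 groups as a pigeonhole, one can pick one integer per group — 8 integers — with no two summing to 19.
The 9th integer lands in an occupied pair, forcing a sum of 19.

9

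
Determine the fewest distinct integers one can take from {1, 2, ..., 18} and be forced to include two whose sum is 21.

11

Two chosen integers sum to 21 exactly when both halves of some pair {x, 21−x} with 3 ≤ x ≤ 21−x ≤ 18 are chosen — 8 such pairs.
The remaining 2 elements (those with no distinct partner in range) can never complete a 21-sum, so the worst case takes all of them and one from each pair: 2 + 8 = 10.
The 11th integer has to be the second member of some pair, so 10 + 1 = 11.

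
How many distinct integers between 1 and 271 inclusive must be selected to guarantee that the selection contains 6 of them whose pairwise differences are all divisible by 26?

131

Integers whose pairwise differences are multiples of 26 are exactly those sharing a remainder mod 26. By pigeonhole, the 26 residue classes mod 26 are the pigeonholes.
With 130 integers one could put 5 in each residue class and have no class reach 6.
The 131st integer pushes some class to 6, so 26·5 + 1 = 131.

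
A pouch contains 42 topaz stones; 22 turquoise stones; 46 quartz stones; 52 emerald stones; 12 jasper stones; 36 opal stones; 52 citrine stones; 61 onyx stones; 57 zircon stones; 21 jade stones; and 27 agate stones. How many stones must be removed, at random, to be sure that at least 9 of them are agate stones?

In the worst case for collecting agate stones, every non-agate stone comes out first.
There are 42 + 22 + 46 + 52 + 12 + 36 + 52 + 61 + 57 + 21 = 401 non-agate stones altogether.
After those, each further stone must be agate, so 401 + 9 = 410 draws guarantee 9 agate stones.

410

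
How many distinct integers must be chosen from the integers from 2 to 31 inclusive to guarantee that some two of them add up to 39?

Two chosen integers sum to 39 exactly when both halves of some pair {x, 39−x} with 8 ≤ x ≤ 39−x ≤ 31 are chosen — 12 such pairs.
The remaining 6 elements (those with no distinct partner in range) can never complete a 39-sum, so the worst case takes all of them and one from each pair: 6 + 12 = 18.
By pigeonhole, the 19th integer has to be the second member of some pair, so 18 + 1 = 19.

19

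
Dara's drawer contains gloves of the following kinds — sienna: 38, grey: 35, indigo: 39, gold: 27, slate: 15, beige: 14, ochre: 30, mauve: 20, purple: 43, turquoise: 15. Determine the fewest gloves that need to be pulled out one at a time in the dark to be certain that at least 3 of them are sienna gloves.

241

In the worst case for collecting sienna gloves, every non-sienna glove comes out first.
There are 35 + 39 + 27 + 15 + 14 + 30 + 20 + 43 + 15 = 238 non-sienna gloves altogether.
After those, each further glove must be sienna, so 238 + 3 = 241 draws guarantee 3 sienna gloves.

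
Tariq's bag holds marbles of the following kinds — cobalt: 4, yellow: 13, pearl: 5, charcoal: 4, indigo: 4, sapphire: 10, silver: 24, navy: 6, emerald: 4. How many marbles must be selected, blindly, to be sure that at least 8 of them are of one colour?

The 9 colours are the holes; the marbles drawn are the pigeons.
To avoid 8 of any one colour, the worst case takes at most 7 of each colour, or every marble of a colour that has fewer than 7.
That gives 4 + 7 + 5 + 4 + 4 + 7 + 7 + 6 + 4 = 48 marbles with no colour reaching 8.
The next marble forces some colour to 8, so 48 + 1 = 49.

49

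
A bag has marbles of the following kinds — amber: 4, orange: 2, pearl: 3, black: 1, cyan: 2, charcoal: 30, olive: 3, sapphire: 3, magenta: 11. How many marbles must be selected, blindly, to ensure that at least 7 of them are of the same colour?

An adversary could hand out at most 6 marbles per colour (7 colours run out sooner): 4 + 2 + 3 + 1 + 2 + 6 + 3 + 3 + 6 = 30 marbles and still no colour has 7.
One more marble lands in a colour already at 6, so 31 draws are enough and 30 are not.

31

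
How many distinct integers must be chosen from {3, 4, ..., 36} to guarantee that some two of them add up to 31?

22

Group the elements by complementary pair {x, 31−x}: {3,28}, {4,27}, {5,26}, …, giving 13 two-element pairs and 8 integers whose partner 31−x falls outside [3,36].
Treating each of those 21 groups as a pigeonhole, one can pick one integer per group — 21 integers — with no two summing to 31.
The 22nd integer lands in an occupied pair, forcing a sum of 31.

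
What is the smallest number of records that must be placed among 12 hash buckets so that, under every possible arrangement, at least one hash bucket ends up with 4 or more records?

With 36 records one could put exactly 3 in each of the 12 hash buckets, and no hash bucket would reach 4.
Pigeonhole: one more record must land in a hash bucket that already has 3, giving it 4.
So 12 × 3 + 1 = 37 records are required.

37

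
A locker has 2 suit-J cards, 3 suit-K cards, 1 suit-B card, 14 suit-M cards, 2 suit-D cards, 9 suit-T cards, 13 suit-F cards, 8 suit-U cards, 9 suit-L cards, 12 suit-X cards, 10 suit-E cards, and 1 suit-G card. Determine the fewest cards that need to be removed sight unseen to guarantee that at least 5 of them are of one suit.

38

The 12 suits are the holes; the cards drawn are the pigeons.
To avoid 5 of any one suit, the worst case takes at most 4 of each suit, or every card of a suit that has fewer than 4.
That gives 2 + 3 + 1 + 4 + 2 + 4 + 4 + 4 + 4 + 4 + 4 + 1 = 37 cards with no suit reaching 5.
The next card forces some suit to 5, so 37 + 1 = 38.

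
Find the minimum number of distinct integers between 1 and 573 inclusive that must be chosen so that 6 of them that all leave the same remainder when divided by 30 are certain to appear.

151

By pigeonhole, the 30 residue classes mod 30 are the pigeonholes.
With 150 integers one could put 5 in each residue class and have no class reach 6.
The 151st integer pushes some class to 6, so 30·5 + 1 = 151.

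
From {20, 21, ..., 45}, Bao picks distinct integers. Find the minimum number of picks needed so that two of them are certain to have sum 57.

Two chosen integers sum to 57 exactly when both halves of some pair {x, 57−x} with 20 ≤ x ≤ 57−x ≤ 37 are chosen — 9 such pairs.
The remaining 8 elements (those with no distinct partner in range) can never complete a 57-sum, so the worst case takes all of them and one from each pair: 8 + 9 = 17.
The 18th integer has to be the second member of some pair, so 17 + 1 = 18.

18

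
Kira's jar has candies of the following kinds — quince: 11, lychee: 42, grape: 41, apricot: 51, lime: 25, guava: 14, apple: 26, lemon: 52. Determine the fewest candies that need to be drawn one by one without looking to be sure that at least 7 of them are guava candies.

255

In the worst case for collecting guava candies, every non-guava candy comes out first.
There are 11 + 42 + 41 + 51 + 25 + 26 + 52 = 248 non-guava candies altogether.
After those, each further candy must be guava, so 248 + 7 = 255 draws guarantee 7 guava candies.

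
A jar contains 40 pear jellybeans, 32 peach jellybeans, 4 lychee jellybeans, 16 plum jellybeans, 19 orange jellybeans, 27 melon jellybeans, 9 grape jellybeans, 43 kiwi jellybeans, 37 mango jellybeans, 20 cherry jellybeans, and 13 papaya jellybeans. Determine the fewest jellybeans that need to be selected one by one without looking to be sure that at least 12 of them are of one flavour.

By pigeonhole, the 11 flavours are the holes; the jellybeans drawn are the pigeons.
To avoid 12 of any one flavour, the worst case takes at most 11 of each flavour, or every jellybean of a flavour that has fewer than 11.
That gives 11 + 11 + 4 + 11 + 11 + 11 + 9 + 11 + 11 + 11 + 11 = 112 jellybeans with no flavour reaching 12.
The next jellybean forces some flavour to 12, so 112 + 1 = 113.

113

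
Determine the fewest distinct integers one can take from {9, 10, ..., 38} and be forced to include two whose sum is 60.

Two chosen integers sum to 60 exactly when both halves of some pair {x, 60−x} with 22 ≤ x ≤ 60−x ≤ 38 are chosen — 8 such pairs.
The remaining 14 elements (those with no distinct partner in range) can never complete a 60-sum, so the worst case takes all of them and one from each pair: 14 + 8 = 22.
The 23rd integer has to be the second member of some pair, so 22 + 1 = 23.

23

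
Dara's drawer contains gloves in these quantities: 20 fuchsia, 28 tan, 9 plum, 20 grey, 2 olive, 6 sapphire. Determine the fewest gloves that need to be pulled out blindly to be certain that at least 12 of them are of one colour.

The 6 colours are the holes; the gloves drawn are the pigeons.
To avoid 12 of any one colour, the worst case takes at most 11 of each colour, or every glove of a colour that has fewer than 11.
That gives 11 + 11 + 9 + 11 + 2 + 6 = 50 gloves with no colour reaching 12.
The next glove forces some colour to 12, so 50 + 1 = 51.

51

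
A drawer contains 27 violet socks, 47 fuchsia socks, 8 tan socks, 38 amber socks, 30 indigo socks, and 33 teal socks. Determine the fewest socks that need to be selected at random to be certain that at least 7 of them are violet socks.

In the worst case for collecting violet socks, every non-violet sock comes out first.
There are 47 + 8 + 38 + 30 + 33 = 156 non-violet socks altogether.
After those, each further sock must be violet, so 156 + 7 = 163 draws guarantee 7 violet socks.

163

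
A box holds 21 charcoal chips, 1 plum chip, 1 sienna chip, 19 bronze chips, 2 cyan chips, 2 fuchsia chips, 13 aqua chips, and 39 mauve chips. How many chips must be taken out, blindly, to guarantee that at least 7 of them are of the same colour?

The 8 colours are the holes; the chips drawn are the pigeons.
To avoid 7 of any one colour, the worst case takes at most 6 of each colour, or every chip of a colour that has fewer than 6.
That gives 6 + 1 + 1 + 6 + 2 + 2 + 6 + 6 = 30 chips with no colour reaching 7.
The next chip forces some colour to 7, so 30 + 1 = 31.

31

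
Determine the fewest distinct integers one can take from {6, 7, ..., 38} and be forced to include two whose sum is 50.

A set avoiding the sum 50 can contain at most one of each pair {x, 50−x}, plus the 7 elements whose complement lies outside the range or equal to its own complement.
The integers 6, …, 25 (20 of them) are such a set: any two sum to at least 6+7 = 13 and at most 24+25 = 49 < 50.
By pigeonhole, any 21st integer completes one of the 13 pairs, so 21 choices force a sum of 50.

21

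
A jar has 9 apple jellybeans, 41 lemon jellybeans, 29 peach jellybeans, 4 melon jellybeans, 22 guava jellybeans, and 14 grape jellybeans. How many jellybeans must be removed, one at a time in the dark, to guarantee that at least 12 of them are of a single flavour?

58

By the pigeonhole principle, put each drawn jellybean into a box by flavour. The largest draw with every box below 12 takes min(count, 11) from each flavour; flavours with fewer than 11 contribute all they have.
Σ min(cᵢ, 11) = 9 + 11 + 11 + 4 + 11 + 11 = 57.
Draw number 57 + 1 = 58 must push one box to 12.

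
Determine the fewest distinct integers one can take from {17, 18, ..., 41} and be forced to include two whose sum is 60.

15

A set avoiding the sum 60 can contain at most one of each pair {x, 60−x}, plus the 3 elements whose complement lies outside the range or equal to its own complement.
The integers 17, …, 30 (14 of them) are such a set: any two sum to at least 17+18 = 35 and at most 29+30 = 59 < 60.
Pigeonhole: any 15th integer completes one of the 11 pairs, so 15 choices force a sum of 60.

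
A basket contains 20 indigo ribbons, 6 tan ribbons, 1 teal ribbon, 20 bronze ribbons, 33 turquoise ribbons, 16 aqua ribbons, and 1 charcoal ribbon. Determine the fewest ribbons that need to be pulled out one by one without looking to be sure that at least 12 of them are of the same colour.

By the pigeonhole principle, the 7 colours are the holes; the ribbons drawn are the pigeons.
To avoid 12 of any one colour, the worst case takes at most 11 of each colour, or every ribbon of a colour that has fewer than 11.
That gives 11 + 6 + 1 + 11 + 11 + 11 + 1 = 52 ribbons with no colour reaching 12.
The next ribbon forces some colour to 12, so 52 + 1 = 53.

53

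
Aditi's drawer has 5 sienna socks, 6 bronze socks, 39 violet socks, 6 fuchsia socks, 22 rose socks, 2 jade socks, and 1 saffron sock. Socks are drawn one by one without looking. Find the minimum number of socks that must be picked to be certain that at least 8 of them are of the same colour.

35

An adversary could hand out at most 7 socks per colour (5 colours run out sooner): 5 + 6 + 7 + 6 + 7 + 2 + 1 = 34 socks and still no colour has 8.
By the pigeonhole principle, one more sock lands in a colour already at 7, so 35 draws are enough and 34 are not.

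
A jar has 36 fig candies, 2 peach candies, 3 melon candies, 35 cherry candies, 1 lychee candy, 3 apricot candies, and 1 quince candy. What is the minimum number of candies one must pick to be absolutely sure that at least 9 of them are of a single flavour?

27

The 7 flavours are the holes; the candies drawn are the pigeons.
To avoid 9 of any one flavour, the worst case takes at most 8 of each flavour, or every candy of a flavour that has fewer than 8.
That gives 8 + 2 + 3 + 8 + 1 + 3 + 1 = 26 candies with no flavour reaching 9.
The next candy forces some flavour to 9, so 26 + 1 = 27.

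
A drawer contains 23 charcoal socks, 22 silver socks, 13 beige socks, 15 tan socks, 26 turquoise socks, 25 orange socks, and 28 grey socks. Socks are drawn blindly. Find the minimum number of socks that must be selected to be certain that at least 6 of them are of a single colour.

Put each drawn sock into a box by colour. The largest draw with every box below 6 takes min(count, 5) from each colour.
Σ min(cᵢ, 5) = 5 + 5 + 5 + 5 + 5 + 5 + 5 = 35.
Draw number 35 + 1 = 36 must push one box to 6.

36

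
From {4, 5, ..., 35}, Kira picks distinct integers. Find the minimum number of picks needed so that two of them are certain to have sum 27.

23

Group the elements by complementary pair {x, 27−x}: {4,23}, {5,22}, {6,21}, …, giving 10 two-element pairs and 12 integers whose partner 27−x falls outside [4,35].
Treating each of those 22 groups as a pigeonhole, one can pick one integer per group — 22 integers — with no two summing to 27.
The 23rd integer lands in an occupied pair, forcing a sum of 27.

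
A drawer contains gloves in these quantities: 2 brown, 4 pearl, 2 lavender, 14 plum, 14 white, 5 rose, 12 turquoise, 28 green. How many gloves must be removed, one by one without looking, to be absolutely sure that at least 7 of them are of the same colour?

An adversary could hand out at most 6 gloves per colour (4 colours run out sooner): 2 + 4 + 2 + 6 + 6 + 5 + 6 + 6 = 37 gloves and still no colour has 7.
By pigeonhole, one more glove lands in a colour already at 6, so 38 draws are enough and 37 are not.

38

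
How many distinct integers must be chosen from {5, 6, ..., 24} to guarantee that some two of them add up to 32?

13

A set avoiding the sum 32 can contain at most one of each pair {x, 32−x}, plus the 4 elements whose complement lies outside the range or equal to its own complement.
The integers 5, …, 16 (12 of them) are such a set: any two sum to at least 5+6 = 11 and at most 15+16 = 31 < 32.
By the pigeonhole principle, any 13th integer completes one of the 8 pairs, so 13 choices force a sum of 32.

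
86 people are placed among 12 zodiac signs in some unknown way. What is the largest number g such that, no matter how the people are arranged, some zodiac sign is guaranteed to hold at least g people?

Pigeonhole: the 12 zodiac signs are the holes and the 86 people are the pigeons.
If every zodiac sign held at most 7 people, the total would be at most 12 × 7 = 84, which is less than 86.
So some zodiac sign holds at least ⌈86/12⌉ = 8 people.

8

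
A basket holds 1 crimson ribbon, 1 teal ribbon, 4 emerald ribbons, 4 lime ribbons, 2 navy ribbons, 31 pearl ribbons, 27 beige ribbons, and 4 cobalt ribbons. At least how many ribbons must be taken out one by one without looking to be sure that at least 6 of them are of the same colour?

27

An adversary could hand out at most 5 ribbons per colour (6 colours run out sooner): 1 + 1 + 4 + 4 + 2 + 5 + 5 + 4 = 26 ribbons and still no colour has 6.
By pigeonhole, one more ribbon lands in a colour already at 5, so 27 draws are enough and 26 are not.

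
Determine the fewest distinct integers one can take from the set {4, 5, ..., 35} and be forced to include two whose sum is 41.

18

Group the elements by complementary pair {x, 41−x}: {6,35}, {7,34}, {8,33}, …, giving 15 two-element pairs and 2 integers whose partner 41−x falls outside [4,35].
By pigeonhole, treating each of those 17 groups as a pigeonhole, one can pick one integer per group — 17 integers — with no two summing to 41.
The 18th integer lands in an occupied pair, forcing a sum of 41.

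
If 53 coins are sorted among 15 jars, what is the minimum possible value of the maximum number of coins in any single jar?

4

The 15 jars are the holes and the 53 coins are the pigeons.
If every jar held at most 3 coins, the total would be at most 15 × 3 = 45, which is less than 53.
So some jar holds at least ⌈53/15⌉ = 4 coins.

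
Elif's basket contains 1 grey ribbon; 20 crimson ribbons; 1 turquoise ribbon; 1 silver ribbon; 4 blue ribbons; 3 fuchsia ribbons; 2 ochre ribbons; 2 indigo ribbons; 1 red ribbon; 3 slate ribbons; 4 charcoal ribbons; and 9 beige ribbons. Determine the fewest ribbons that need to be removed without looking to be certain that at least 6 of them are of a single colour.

Put each drawn ribbon into a box by colour. The largest draw with every box below 6 takes min(count, 5) from each colour; colours with fewer than 5 contribute all they have.
Σ min(cᵢ, 5) = 1 + 5 + 1 + 1 + 4 + 3 + 2 + 2 + 1 + 3 + 4 + 5 = 32.
Draw number 32 + 1 = 33 must push one box to 6.

33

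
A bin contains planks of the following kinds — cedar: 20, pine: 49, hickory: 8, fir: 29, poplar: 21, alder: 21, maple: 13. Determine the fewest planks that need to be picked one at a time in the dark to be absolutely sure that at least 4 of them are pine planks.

In the worst case for collecting pine planks, every non-pine plank comes out first.
There are 20 + 8 + 29 + 21 + 21 + 13 = 112 non-pine planks altogether.
After those, each further plank must be pine, so 112 + 4 = 116 draws guarantee 4 pine planks.

116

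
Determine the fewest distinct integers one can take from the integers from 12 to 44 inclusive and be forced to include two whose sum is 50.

Two chosen integers sum to 50 exactly when both halves of some pair {x, 50−x} with 12 ≤ x ≤ 50−x ≤ 38 are chosen — 13 such pairs.
The remaining 7 elements (those with no distinct partner in range) can never complete a 50-sum, so the worst case takes all of them and one from each pair: 7 + 13 = 20.
The 21st integer has to be the second member of some pair, so 20 + 1 = 21.

21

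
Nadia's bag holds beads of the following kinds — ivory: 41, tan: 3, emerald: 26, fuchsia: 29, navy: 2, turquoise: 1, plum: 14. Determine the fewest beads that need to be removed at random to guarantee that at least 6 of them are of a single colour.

An adversary could hand out at most 5 beads per colour (tan, navy, turquoise run out sooner): 5 + 3 + 5 + 5 + 2 + 1 + 5 = 26 beads and still no colour has 6.
By pigeonhole, one more bead lands in a colour already at 5, so 27 draws are enough and 26 are not.

27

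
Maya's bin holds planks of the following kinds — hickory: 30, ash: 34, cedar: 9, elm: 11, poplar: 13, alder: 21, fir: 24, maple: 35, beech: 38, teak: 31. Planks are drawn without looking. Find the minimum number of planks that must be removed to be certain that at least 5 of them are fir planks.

In the worst case for collecting fir planks, every non-fir plank comes out first.
There are 30 + 34 + 9 + 11 + 13 + 21 + 35 + 38 + 31 = 222 non-fir planks altogether.
After those, each further plank must be fir, so 222 + 5 = 227 draws guarantee 5 fir planks.

227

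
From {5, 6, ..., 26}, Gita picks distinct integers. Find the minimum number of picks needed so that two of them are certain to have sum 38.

Group the elements by complementary pair {x, 38−x}: {12,26}, {13,25}, {14,24}, …, giving 7 two-element pairs, the single value 19 (it cannot pair with itself since the integers are distinct), and 7 integers whose partner 38−x falls outside [5,26].
Treating each of those 15 groups as a pigeonhole, one can pick one integer per group — 15 integers — with no two summing to 38.
The 16th integer lands in an occupied pair, forcing a sum of 38.

16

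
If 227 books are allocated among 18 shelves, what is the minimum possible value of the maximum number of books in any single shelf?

By pigeonhole, the 18 shelves are the holes and the 227 books are the pigeons.
If every shelf held at most 12 books, the total would be at most 18 × 12 = 216, which is less than 227.
So some shelf holds at least ⌈227/18⌉ = 13 books.

13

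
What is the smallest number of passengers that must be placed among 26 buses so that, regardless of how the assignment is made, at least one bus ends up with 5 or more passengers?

With 104 passengers one could put exactly 4 in each of the 26 buses, and no bus would reach 5.
One more passenger must land in a bus that already has 4, giving it 5.
So 26 × 4 + 1 = 105 passengers are required.

105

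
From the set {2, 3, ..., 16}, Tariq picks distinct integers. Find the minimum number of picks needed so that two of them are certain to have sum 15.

Group the elements by complementary pair {x, 15−x}: {2,13}, {3,12}, {4,11}, …, giving 6 two-element pairs and 3 integers whose partner 15−x falls outside [2,16].
Treating each of those 9 groups as a pigeonhole, one can pick one integer per group — 9 integers — with no two summing to 15.
The 10th integer lands in an occupied pair, forcing a sum of 15.

10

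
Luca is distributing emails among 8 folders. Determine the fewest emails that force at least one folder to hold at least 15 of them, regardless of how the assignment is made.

With 112 emails one could put exactly 14 in each of the 8 folders, and no folder would reach 15.
By the pigeonhole principle, one more email must land in a folder that already has 14, giving it 15.
So 8 × 14 + 1 = 113 emails are required.

113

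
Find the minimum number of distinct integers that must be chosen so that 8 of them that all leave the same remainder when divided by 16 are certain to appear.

113

By the pigeonhole principle, the 16 residue classes mod 16 are the pigeonholes.
With 112 integers one could put 7 in each residue class and have no class reach 8.
The 113th integer pushes some class to 8, so 16·7 + 1 = 113.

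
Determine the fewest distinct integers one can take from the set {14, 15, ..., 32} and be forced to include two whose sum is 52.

Two chosen integers sum to 52 exactly when both halves of some pair {x, 52−x} with 20 ≤ x ≤ 52−x ≤ 32 are chosen — 6 such pairs.
The remaining 7 elements (those with no distinct partner in range) can never complete a 52-sum, so the worst case takes all of them and one from each pair: 7 + 6 = 13.
Pigeonhole: the 14th integer has to be the second member of some pair, so 13 + 1 = 14.

14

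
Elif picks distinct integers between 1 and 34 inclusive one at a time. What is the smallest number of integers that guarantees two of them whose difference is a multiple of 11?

12

Integers whose pairwise differences are multiples of 11 are exactly those sharing a remainder mod 11. Pigeonhole: the 11 residue classes mod 11 are the pigeonholes.
With 11 integers one could put 1 in each residue class and have no class reach 2.
The 12th integer pushes some class to 2, so 11·1 + 1 = 12.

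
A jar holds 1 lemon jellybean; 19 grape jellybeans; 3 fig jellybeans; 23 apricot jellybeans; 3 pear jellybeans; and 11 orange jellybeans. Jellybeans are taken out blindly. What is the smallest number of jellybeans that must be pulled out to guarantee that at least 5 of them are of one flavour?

By the pigeonhole principle, the 6 flavours are the holes; the jellybeans drawn are the pigeons.
To avoid 5 of any one flavour, the worst case takes at most 4 of each flavour, or every jellybean of a flavour that has fewer than 4.
That gives 1 + 4 + 3 + 4 + 3 + 4 = 19 jellybeans with no flavour reaching 5.
The next jellybean forces some flavour to 5, so 19 + 1 = 20.

20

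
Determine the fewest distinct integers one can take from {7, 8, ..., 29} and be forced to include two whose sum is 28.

Group the elements by complementary pair {x, 28−x}: {7,21}, {8,20}, {9,19}, …, giving 7 two-element pairs, the single value 14 (it cannot pair with itself since the integers are distinct), and 8 integers whose partner 28−x falls outside [7,29].
By pigeonhole, treating each of those 16 groups as a pigeonhole, one can pick one integer per group — 16 integers — with no two summing to 28.
The 17th integer lands in an occupied pair, forcing a sum of 28.

17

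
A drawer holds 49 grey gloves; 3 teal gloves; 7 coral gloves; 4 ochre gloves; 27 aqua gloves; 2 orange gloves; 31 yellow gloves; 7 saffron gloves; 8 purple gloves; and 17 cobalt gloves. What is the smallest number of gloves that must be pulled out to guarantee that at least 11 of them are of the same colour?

72

An adversary could hand out at most 10 gloves per colour (6 colours run out sooner): 10 + 3 + 7 + 4 + 10 + 2 + 10 + 7 + 8 + 10 = 71 gloves and still no colour has 11.
By pigeonhole, one more glove lands in a colour already at 10, so 72 draws are enough and 71 are not.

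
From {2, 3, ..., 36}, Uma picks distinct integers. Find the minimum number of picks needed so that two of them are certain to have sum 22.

27

Two chosen integers sum to 22 exactly when both halves of some pair {x, 22−x} with 2 ≤ x ≤ 22−x ≤ 20 are chosen — 9 such pairs.
The remaining 17 elements (those with no distinct partner in range) can never complete a 22-sum, so the worst case takes all of them and one from each pair: 17 + 9 = 26.
Pigeonhole: the 27th integer has to be the second member of some pair, so 26 + 1 = 27.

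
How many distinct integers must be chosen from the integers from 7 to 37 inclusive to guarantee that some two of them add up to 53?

Group the elements by complementary pair {x, 53−x}: {16,37}, {17,36}, {18,35}, …, giving 11 two-element pairs and 9 integers whose partner 53−x falls outside [7,37].
Treating each of those 20 groups as a pigeonhole, one can pick one integer per group — 20 integers — with no two summing to 53.
The 21st integer lands in an occupied pair, forcing a sum of 53.

21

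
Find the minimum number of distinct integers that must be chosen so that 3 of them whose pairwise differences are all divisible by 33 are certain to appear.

Integers whose pairwise differences are multiples of 33 are exactly those sharing a remainder mod 33. By pigeonhole, the 33 residue classes mod 33 are the pigeonholes.
With 66 integers one could put 2 in each residue class and have no class reach 3.
The 67th integer pushes some class to 3, so 33·2 + 1 = 67.

67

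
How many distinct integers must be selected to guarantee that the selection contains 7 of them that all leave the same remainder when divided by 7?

The 7 residue classes mod 7 are the pigeonholes.
With 42 integers one could put 6 in each residue class and have no class reach 7.
The 43rd integer pushes some class to 7, so 7·6 + 1 = 43.

43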